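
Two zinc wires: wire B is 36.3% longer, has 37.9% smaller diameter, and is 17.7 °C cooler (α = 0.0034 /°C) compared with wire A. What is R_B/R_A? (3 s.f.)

3.32

R ∝ ρL/d² with ρ ∝ (1+αΔT), so R_B/R_A = (1 + 36.3/100) × (1 − 37.9/100)⁻² × (1 − 0.0034×17.7)
= 1.363 × 2.593 × 0.9398 = 3.32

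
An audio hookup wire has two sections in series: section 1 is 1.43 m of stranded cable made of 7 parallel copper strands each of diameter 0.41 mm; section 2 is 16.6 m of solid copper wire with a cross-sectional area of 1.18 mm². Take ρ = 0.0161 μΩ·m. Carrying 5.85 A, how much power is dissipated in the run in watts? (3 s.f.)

8.60 W

ρ = 0.0161 μΩ·m = 1.61×10^-8 Ω·m
Section 1: A_strand = π(2.0500e-04)² = 1.320e-07 m²; R₁ = ρL/(N·A_s) = (1.61×10^-8)(1.43)/(7×1.320e-07) = 0.02491 Ω
Section 2: A = 1.18 mm² = 1.180e-06 m²
R₂ = (1.61×10^-8)(16.6)/(1.180e-06) = 0.2265 Ω
R = R₁ + R₂ = 0.2514 Ω
P = I²R = (5.85)² × 0.2514 = 8.60 W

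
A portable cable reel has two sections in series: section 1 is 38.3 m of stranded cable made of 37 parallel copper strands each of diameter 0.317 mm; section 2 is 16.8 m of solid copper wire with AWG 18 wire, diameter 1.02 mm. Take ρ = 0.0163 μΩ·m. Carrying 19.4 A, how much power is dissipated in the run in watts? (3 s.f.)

ρ = 0.0163 μΩ·m = 1.63×10^-8 Ω·m
Section 1: A_strand = π(1.5850e-04)² = 7.892e-08 m²; R₁ = ρL/(N·A_s) = (1.63×10^-8)(38.3)/(37×7.892e-08) = 0.2138 Ω
Section 2: A = π(1.02/2 mm)² = π(5.1000e-04 m)² = 8.171e-07 m²
R₂ = (1.63×10^-8)(16.8)/(8.171e-07) = 0.3351 Ω
R = R₁ + R₂ = 0.5489 Ω
P = I²R = (19.4)² × 0.5489 = 207 W

207 W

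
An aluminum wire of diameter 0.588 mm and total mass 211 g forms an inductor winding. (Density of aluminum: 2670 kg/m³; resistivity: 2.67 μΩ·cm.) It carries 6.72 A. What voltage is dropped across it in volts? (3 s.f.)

ρ = 2.67 μΩ·cm = 2.67×10^-8 Ω·m
A = π(d/2)² = π(2.9400e-04 m)² = 2.7155e-07 m²
L = m/(density·A) = 0.211/(2670×2.7155e-07) = 291 m
R = ρL/A = (2.67×10^-8)(291)/(2.7155e-07) = 28.61 Ω
V = IR = 6.72 × 28.61 = 192 V

192 V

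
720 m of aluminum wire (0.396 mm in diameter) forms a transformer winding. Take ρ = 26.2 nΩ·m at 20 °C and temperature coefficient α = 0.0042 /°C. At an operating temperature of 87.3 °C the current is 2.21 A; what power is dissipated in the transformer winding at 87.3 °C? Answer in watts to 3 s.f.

960 W

ρ = 26.2 nΩ·m = 2.62×10^-8 Ω·m
A = π(d/2)² = π(1.9800e-04 m)² = 1.232e-07 m²
R₍20₎ = ρL/A = (2.62×10^-8)(720)/(1.232e-07) = 153.2 Ω
R₍87.3₎ = R₍20₎(1 + αΔT) = 153.2 × (1 + 0.0042×67.3) = 196.5 Ω
P = I²R = (2.21)² × 196.5 = 960 W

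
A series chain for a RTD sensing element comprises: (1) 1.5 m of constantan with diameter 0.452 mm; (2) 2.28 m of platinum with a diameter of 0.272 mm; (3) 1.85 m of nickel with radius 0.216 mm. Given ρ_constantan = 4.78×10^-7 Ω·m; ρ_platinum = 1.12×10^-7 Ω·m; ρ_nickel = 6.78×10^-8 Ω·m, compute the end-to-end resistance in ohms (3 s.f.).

Seg 1: A = π(d/2)² = π(2.2600e-04 m)² = 1.605e-07 m²
R_1 = (4.78×10^-7)(1.5)/(1.605e-07) = 4.468 Ω
Seg 2: A = π(d/2)² = π(1.3600e-04 m)² = 5.811e-08 m²
R_2 = (1.12×10^-7)(2.28)/(5.811e-08) = 4.395 Ω
Seg 3: A = πr² = π(2.1600e-04 m)² = 1.466e-07 m²
R_3 = (6.78×10^-8)(1.85)/(1.466e-07) = 0.8557 Ω
R_total = R_1 + R_2 + R_3 = 9.72 Ω

9.72 Ω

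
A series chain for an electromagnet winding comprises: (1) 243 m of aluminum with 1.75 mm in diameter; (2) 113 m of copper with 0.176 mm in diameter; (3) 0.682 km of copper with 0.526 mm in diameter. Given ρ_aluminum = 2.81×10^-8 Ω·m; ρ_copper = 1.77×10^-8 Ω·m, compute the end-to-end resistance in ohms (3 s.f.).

Seg 1: A = π(d/2)² = π(8.7500e-04 m)² = 2.405e-06 m²
R_1 = (2.81×10^-8)(243)/(2.405e-06) = 2.839 Ω
Seg 2: A = π(d/2)² = π(8.8000e-05 m)² = 2.433e-08 m²
R_2 = (1.77×10^-8)(113)/(2.433e-08) = 82.21 Ω
Seg 3: A = π(d/2)² = π(2.6300e-04 m)² = 2.173e-07 m²
R_3 = (1.77×10^-8)(682)/(2.173e-07) = 55.55 Ω
R_total = R_1 + R_2 + R_3 = 141 Ω

141 Ω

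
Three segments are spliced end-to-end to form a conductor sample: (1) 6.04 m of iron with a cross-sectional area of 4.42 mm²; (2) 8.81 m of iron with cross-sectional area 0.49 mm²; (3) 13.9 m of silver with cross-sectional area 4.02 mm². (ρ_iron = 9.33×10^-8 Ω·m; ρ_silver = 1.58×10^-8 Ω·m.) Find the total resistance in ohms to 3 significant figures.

1.86 Ω

Seg 1: A = 4.42 mm² = 4.420e-06 m²
R_1 = (9.33×10^-8)(6.04)/(4.420e-06) = 0.1275 Ω
Seg 2: A = 0.49 mm² = 4.900e-07 m²
R_2 = (9.33×10^-8)(8.81)/(4.900e-07) = 1.677 Ω
Seg 3: A = 4.02 mm² = 4.020e-06 m²
R_3 = (1.58×10^-8)(13.9)/(4.020e-06) = 0.05463 Ω
R_total = R_1 + R_2 + R_3 = 1.86 Ω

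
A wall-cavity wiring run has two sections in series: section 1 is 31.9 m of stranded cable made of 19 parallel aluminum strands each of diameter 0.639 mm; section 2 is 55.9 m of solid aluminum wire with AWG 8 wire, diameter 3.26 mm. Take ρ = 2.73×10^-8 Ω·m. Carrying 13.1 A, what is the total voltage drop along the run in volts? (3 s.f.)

4.27 V

Section 1: A_strand = π(3.1950e-04)² = 3.207e-07 m²; R₁ = ρL/(N·A_s) = (2.73×10^-8)(31.9)/(19×3.207e-07) = 0.1429 Ω
Section 2: A = π(3.26/2 mm)² = π(1.6300e-03 m)² = 8.347e-06 m²
R₂ = (2.73×10^-8)(55.9)/(8.347e-06) = 0.1828 Ω
R = R₁ + R₂ = 0.3258 Ω
V = IR = 13.1 × 0.3258 = 4.27 V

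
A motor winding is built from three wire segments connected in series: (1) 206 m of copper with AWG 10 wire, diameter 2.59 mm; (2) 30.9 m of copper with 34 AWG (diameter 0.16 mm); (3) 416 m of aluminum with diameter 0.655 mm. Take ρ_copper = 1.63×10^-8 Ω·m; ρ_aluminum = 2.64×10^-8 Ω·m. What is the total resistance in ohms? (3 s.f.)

58.3 Ω

Seg 1: A = π(2.59/2 mm)² = π(1.2950e-03 m)² = 5.269e-06 m²
R_1 = (1.63×10^-8)(206)/(5.269e-06) = 0.6373 Ω
Seg 2: A = π(0.16/2 mm)² = π(8.0000e-05 m)² = 2.011e-08 m²
R_2 = (1.63×10^-8)(30.9)/(2.011e-08) = 25.05 Ω
Seg 3: A = π(d/2)² = π(3.2750e-04 m)² = 3.370e-07 m²
R_3 = (2.64×10^-8)(416)/(3.370e-07) = 32.59 Ω
R_total = R_1 + R_2 + R_3 = 58.3 Ω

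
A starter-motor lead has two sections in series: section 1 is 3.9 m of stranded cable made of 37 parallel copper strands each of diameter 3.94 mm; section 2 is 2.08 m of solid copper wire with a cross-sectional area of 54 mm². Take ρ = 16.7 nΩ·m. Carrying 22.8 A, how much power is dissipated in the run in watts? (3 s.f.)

ρ = 16.7 nΩ·m = 1.67×10^-8 Ω·m
Section 1: A_strand = π(1.9700e-03)² = 1.219e-05 m²; R₁ = ρL/(N·A_s) = (1.67×10^-8)(3.9)/(37×1.219e-05) = 1.444×10^-4 Ω
Section 2: A = 54 mm² = 5.400e-05 m²
R₂ = (1.67×10^-8)(2.08)/(5.400e-05) = 6.433×10^-4 Ω
R = R₁ + R₂ = 7.876×10^-4 Ω
P = I²R = (22.8)² × 7.876×10^-4 = 0.409 W

0.409 W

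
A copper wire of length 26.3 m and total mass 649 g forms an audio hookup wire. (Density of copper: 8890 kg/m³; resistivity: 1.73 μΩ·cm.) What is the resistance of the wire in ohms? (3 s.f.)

0.164 Ω

ρ = 1.73 μΩ·cm = 1.73×10^-8 Ω·m
A = m/(density·L) = 0.649/(8890×26.3) = 2.7758e-06 m²
R = ρL/A = (1.73×10^-8)(26.3)/(2.7758e-06) = 0.164 Ω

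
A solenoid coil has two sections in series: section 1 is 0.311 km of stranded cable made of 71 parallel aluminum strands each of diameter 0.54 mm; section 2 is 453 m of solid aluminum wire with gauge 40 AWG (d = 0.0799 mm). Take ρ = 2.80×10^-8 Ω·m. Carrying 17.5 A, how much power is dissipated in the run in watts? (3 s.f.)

7.75×10^5 W

Section 1: A_strand = π(2.7000e-04)² = 2.290e-07 m²; R₁ = ρL/(N·A_s) = (2.80×10^-8)(311)/(71×2.290e-07) = 0.5355 Ω
Section 2: A = π(0.0799/2 mm)² = π(3.9950e-05 m)² = 5.014e-09 m²
R₂ = (2.80×10^-8)(453)/(5.014e-09) = 2530 Ω
R = R₁ + R₂ = 2530 Ω
P = I²R = (17.5)² × 2530 = 7.75×10^5 W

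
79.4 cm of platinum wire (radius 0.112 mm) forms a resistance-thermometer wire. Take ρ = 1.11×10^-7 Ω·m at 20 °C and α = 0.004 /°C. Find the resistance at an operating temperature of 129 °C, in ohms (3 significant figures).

3.21 Ω

A = πr² = π(1.1200e-04 m)² = 3.941e-08 m²
R₍20°C₎ = ρL/A = (1.11×10^-7)(0.794)/(3.941e-08) = 2.236 Ω
R = R₀(1 + αΔT) = 2.236(1 + 0.004×109) = 3.21 Ω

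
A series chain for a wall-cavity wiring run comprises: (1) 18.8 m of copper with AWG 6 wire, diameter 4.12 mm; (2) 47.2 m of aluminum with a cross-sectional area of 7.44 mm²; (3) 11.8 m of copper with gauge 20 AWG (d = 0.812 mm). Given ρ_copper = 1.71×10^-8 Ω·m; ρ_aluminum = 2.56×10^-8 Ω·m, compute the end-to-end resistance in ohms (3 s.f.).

0.576 Ω

Seg 1: A = π(4.12/2 mm)² = π(2.0600e-03 m)² = 1.333e-05 m²
R_1 = (1.71×10^-8)(18.8)/(1.333e-05) = 0.02411 Ω
Seg 2: A = 7.44 mm² = 7.440e-06 m²
R_2 = (2.56×10^-8)(47.2)/(7.440e-06) = 0.1624 Ω
Seg 3: A = π(0.812/2 mm)² = π(4.0600e-04 m)² = 5.178e-07 m²
R_3 = (1.71×10^-8)(11.8)/(5.178e-07) = 0.3897 Ω
R_total = R_1 + R_2 + R_3 = 0.576 Ω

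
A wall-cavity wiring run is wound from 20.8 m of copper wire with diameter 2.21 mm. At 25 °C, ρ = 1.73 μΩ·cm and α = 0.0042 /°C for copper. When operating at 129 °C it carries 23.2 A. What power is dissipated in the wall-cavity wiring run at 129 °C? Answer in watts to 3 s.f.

ρ = 1.73 μΩ·cm = 1.73×10^-8 Ω·m
A = π(d/2)² = π(1.1050e-03 m)² = 3.836e-06 m²
R₍25₎ = ρL/A = (1.73×10^-8)(20.8)/(3.836e-06) = 0.09381 Ω
R₍129₎ = R₍25₎(1 + αΔT) = 0.09381 × (1 + 0.0042×104) = 0.1348 Ω
P = I²R = (23.2)² × 0.1348 = 72.5 W

72.5 W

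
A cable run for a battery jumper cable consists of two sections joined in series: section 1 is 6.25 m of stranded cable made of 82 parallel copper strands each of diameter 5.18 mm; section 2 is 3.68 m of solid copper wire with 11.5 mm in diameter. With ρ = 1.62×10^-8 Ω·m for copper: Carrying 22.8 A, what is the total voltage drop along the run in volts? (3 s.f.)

0.0144 V

Section 1: A_strand = π(2.5900e-03)² = 2.107e-05 m²; R₁ = ρL/(N·A_s) = (1.62×10^-8)(6.25)/(82×2.107e-05) = 5.859×10^-5 Ω
Section 2: A = π(d/2)² = π(5.7500e-03 m)² = 1.039e-04 m²
R₂ = (1.62×10^-8)(3.68)/(1.039e-04) = 5.740×10^-4 Ω
R = R₁ + R₂ = 6.325×10^-4 Ω
V = IR = 22.8 × 6.325×10^-4 = 0.0144 V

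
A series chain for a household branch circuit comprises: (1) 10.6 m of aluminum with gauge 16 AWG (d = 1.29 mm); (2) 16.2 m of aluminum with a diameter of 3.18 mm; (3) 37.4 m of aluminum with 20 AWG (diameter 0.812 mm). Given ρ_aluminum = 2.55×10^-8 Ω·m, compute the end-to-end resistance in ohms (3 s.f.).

Seg 1: A = π(1.29/2 mm)² = π(6.4500e-04 m)² = 1.307e-06 m²
R_1 = (2.55×10^-8)(10.6)/(1.307e-06) = 0.2068 Ω
Seg 2: A = π(d/2)² = π(1.5900e-03 m)² = 7.942e-06 m²
R_2 = (2.55×10^-8)(16.2)/(7.942e-06) = 0.05201 Ω
Seg 3: A = π(0.812/2 mm)² = π(4.0600e-04 m)² = 5.178e-07 m²
R_3 = (2.55×10^-8)(37.4)/(5.178e-07) = 1.842 Ω
R_total = R_1 + R_2 + R_3 = 2.10 Ω

2.10 Ω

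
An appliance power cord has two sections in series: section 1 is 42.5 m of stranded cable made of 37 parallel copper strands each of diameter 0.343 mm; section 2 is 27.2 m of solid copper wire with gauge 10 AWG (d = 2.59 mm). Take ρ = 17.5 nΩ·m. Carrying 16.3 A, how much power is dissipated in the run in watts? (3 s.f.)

ρ = 17.5 nΩ·m = 1.75×10^-8 Ω·m
Section 1: A_strand = π(1.7150e-04)² = 9.240e-08 m²; R₁ = ρL/(N·A_s) = (1.75×10^-8)(42.5)/(37×9.240e-08) = 0.2175 Ω
Section 2: A = π(2.59/2 mm)² = π(1.2950e-03 m)² = 5.269e-06 m²
R₂ = (1.75×10^-8)(27.2)/(5.269e-06) = 0.09035 Ω
R = R₁ + R₂ = 0.3079 Ω
P = I²R = (16.3)² × 0.3079 = 81.8 W

81.8 W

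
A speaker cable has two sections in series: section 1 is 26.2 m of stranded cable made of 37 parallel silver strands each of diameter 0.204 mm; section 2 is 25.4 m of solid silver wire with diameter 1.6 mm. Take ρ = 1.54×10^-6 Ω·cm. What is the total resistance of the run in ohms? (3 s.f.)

0.528 Ω

ρ = 1.54×10^-6 Ω·cm = 1.54×10^-8 Ω·m
Section 1: A_strand = π(1.0200e-04)² = 3.269e-08 m²; R₁ = ρL/(N·A_s) = (1.54×10^-8)(26.2)/(37×3.269e-08) = 0.3336 Ω
Section 2: A = π(d/2)² = π(8.0000e-04 m)² = 2.011e-06 m²
R₂ = (1.54×10^-8)(25.4)/(2.011e-06) = 0.1945 Ω
R = R₁ + R₂ = 0.528 Ω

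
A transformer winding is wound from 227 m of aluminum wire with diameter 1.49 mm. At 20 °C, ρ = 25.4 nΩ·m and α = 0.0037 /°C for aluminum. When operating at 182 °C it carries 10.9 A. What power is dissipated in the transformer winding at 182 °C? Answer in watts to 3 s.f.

628 W

ρ = 25.4 nΩ·m = 2.54×10^-8 Ω·m
A = π(d/2)² = π(7.4500e-04 m)² = 1.744e-06 m²
R₍20₎ = ρL/A = (2.54×10^-8)(227)/(1.744e-06) = 3.307 Ω
R₍182₎ = R₍20₎(1 + αΔT) = 3.307 × (1 + 0.0037×162) = 5.289 Ω
P = I²R = (10.9)² × 5.289 = 628 W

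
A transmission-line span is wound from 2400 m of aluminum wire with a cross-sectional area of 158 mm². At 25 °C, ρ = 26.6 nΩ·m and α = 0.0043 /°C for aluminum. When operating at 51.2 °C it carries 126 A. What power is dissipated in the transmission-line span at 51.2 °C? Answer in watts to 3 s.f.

ρ = 26.6 nΩ·m = 2.66×10^-8 Ω·m
A = 158 mm² = 1.580e-04 m²
R₍25₎ = ρL/A = (2.66×10^-8)(2400)/(1.580e-04) = 0.4041 Ω
R₍51.2₎ = R₍25₎(1 + αΔT) = 0.4041 × (1 + 0.0043×26.2) = 0.4496 Ω
P = I²R = (126)² × 0.4496 = 7140 W

7140 W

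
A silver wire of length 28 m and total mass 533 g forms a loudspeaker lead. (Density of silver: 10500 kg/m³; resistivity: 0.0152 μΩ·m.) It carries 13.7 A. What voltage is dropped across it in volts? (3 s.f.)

3.22 V

ρ = 0.0152 μΩ·m = 1.52×10^-8 Ω·m
A = m/(density·L) = 0.533/(10500×28) = 1.8129e-06 m²
R = ρL/A = (1.52×10^-8)(28)/(1.8129e-06) = 0.2348 Ω
V = IR = 13.7 × 0.2348 = 3.22 V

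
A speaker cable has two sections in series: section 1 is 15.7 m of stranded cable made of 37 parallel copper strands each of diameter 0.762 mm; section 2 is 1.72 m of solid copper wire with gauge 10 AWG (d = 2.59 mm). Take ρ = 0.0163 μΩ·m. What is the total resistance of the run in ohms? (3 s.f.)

0.0205 Ω

ρ = 0.0163 μΩ·m = 1.63×10^-8 Ω·m
Section 1: A_strand = π(3.8100e-04)² = 4.560e-07 m²; R₁ = ρL/(N·A_s) = (1.63×10^-8)(15.7)/(37×4.560e-07) = 0.01517 Ω
Section 2: A = π(2.59/2 mm)² = π(1.2950e-03 m)² = 5.269e-06 m²
R₂ = (1.63×10^-8)(1.72)/(5.269e-06) = 0.005321 Ω
R = R₁ + R₂ = 0.0205 Ω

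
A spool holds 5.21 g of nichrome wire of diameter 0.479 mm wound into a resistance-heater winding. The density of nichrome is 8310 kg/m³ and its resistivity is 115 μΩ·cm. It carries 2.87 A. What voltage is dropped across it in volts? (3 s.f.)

ρ = 115 μΩ·cm = 1.15×10^-6 Ω·m
A = π(d/2)² = π(2.3950e-04 m)² = 1.8020e-07 m²
L = m/(density·A) = 0.00521/(8310×1.8020e-07) = 3.479 m
R = ρL/A = (1.15×10^-6)(3.479)/(1.8020e-07) = 22.2 Ω
V = IR = 2.87 × 22.2 = 63.7 V

63.7 V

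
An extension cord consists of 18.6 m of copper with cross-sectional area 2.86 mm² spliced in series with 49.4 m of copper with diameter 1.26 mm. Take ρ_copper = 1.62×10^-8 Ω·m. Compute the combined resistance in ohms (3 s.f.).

Segment 1: A = 2.86 mm² = 2.860e-06 m²
R₁ = ρL/A = (1.62×10^-8)(18.6)/(2.860e-06) = 0.1054 Ω
Segment 2: A = π(d/2)² = π(6.3000e-04 m)² = 1.247e-06 m²
R₂ = (1.62×10^-8)(49.4)/(1.247e-06) = 0.6418 Ω
R = R₁ + R₂ = 0.747 Ω

0.747 Ω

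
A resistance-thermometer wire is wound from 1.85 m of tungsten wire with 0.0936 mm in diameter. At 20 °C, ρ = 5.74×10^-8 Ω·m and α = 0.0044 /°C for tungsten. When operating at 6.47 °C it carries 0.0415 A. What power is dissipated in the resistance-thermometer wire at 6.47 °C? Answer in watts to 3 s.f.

0.0250 W

A = π(d/2)² = π(4.6800e-05 m)² = 6.881e-09 m²
R₍20₎ = ρL/A = (5.74×10^-8)(1.85)/(6.881e-09) = 15.43 Ω
R₍6.47₎ = R₍20₎(1 + αΔT) = 15.43 × (1 + 0.0044×-13.5) = 14.51 Ω
P = I²R = (0.0415)² × 14.51 = 0.0250 W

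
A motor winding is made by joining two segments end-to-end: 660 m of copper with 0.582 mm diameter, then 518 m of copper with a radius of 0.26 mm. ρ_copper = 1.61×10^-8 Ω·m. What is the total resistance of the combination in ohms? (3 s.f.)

79.2 Ω

Segment 1: A = π(d/2)² = π(2.9100e-04 m)² = 2.660e-07 m²
R₁ = ρL/A = (1.61×10^-8)(660)/(2.660e-07) = 39.94 Ω
Segment 2: A = πr² = π(2.6000e-04 m)² = 2.124e-07 m²
R₂ = (1.61×10^-8)(518)/(2.124e-07) = 39.27 Ω
R = R₁ + R₂ = 79.2 Ω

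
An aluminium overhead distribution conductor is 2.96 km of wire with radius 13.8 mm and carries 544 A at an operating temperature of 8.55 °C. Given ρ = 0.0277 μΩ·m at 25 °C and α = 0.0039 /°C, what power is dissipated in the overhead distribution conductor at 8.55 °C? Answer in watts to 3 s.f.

38000 W

ρ = 0.0277 μΩ·m = 2.77×10^-8 Ω·m
A = πr² = π(1.3800e-02 m)² = 5.983e-04 m²
R₍25₎ = ρL/A = (2.77×10^-8)(2960)/(5.983e-04) = 0.137 Ω
R₍8.55₎ = R₍25₎(1 + αΔT) = 0.137 × (1 + 0.0039×-16.4) = 0.1283 Ω
P = I²R = (544)² × 0.1283 = 38000 W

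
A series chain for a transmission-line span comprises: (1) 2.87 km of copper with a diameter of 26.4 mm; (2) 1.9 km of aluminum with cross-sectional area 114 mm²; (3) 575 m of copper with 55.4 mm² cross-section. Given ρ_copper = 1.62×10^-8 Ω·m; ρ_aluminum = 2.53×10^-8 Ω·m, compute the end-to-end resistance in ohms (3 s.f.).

0.675 Ω

Seg 1: A = π(d/2)² = π(1.3200e-02 m)² = 5.474e-04 m²
R_1 = (1.62×10^-8)(2870)/(5.474e-04) = 0.08494 Ω
Seg 2: A = 114 mm² = 1.140e-04 m²
R_2 = (2.53×10^-8)(1900)/(1.140e-04) = 0.4217 Ω
Seg 3: A = 55.4 mm² = 5.540e-05 m²
R_3 = (1.62×10^-8)(575)/(5.540e-05) = 0.1681 Ω
R_total = R_1 + R_2 + R_3 = 0.675 Ω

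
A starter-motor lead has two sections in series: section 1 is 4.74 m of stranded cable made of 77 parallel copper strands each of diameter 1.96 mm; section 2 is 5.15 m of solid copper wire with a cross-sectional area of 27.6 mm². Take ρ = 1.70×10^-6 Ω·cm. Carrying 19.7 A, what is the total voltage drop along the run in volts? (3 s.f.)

ρ = 1.70×10^-6 Ω·cm = 1.70×10^-8 Ω·m
Section 1: A_strand = π(9.8000e-04)² = 3.017e-06 m²; R₁ = ρL/(N·A_s) = (1.70×10^-8)(4.74)/(77×3.017e-06) = 3.468×10^-4 Ω
Section 2: A = 27.6 mm² = 2.760e-05 m²
R₂ = (1.70×10^-8)(5.15)/(2.760e-05) = 0.003172 Ω
R = R₁ + R₂ = 0.003519 Ω
V = IR = 19.7 × 0.003519 = 0.0693 V

0.0693 V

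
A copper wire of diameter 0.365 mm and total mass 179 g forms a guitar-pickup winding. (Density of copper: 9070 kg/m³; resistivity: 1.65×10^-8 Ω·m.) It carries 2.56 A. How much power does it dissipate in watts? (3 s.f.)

195 W

A = π(d/2)² = π(1.8250e-04 m)² = 1.0463e-07 m²
L = m/(density·A) = 0.179/(9070×1.0463e-07) = 188.6 m
R = ρL/A = (1.65×10^-8)(188.6)/(1.0463e-07) = 29.74 Ω
P = I²R = (2.56)² × 29.74 = 195 W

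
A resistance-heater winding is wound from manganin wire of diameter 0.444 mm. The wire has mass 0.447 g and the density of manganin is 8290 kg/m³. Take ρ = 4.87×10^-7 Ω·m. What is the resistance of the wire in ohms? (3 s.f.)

A = π(d/2)² = π(2.2200e-04 m)² = 1.5483e-07 m²
L = m/(density·A) = 4.470×10^-4/(8290×1.5483e-07) = 0.3483 m
R = ρL/A = (4.87×10^-7)(0.3483)/(1.5483e-07) = 1.10 Ω

1.10 Ω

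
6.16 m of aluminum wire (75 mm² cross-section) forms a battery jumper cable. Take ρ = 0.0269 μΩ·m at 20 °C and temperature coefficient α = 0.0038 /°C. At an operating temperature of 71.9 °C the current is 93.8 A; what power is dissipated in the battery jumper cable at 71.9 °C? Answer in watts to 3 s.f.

23.3 W

ρ = 0.0269 μΩ·m = 2.69×10^-8 Ω·m
A = 75 mm² = 7.500e-05 m²
R₍20₎ = ρL/A = (2.69×10^-8)(6.16)/(7.500e-05) = 0.002209 Ω
R₍71.9₎ = R₍20₎(1 + αΔT) = 0.002209 × (1 + 0.0038×51.9) = 0.002645 Ω
P = I²R = (93.8)² × 0.002645 = 23.3 W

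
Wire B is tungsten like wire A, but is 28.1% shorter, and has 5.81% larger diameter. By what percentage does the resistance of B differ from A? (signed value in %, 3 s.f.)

-35.8%

R ∝ L/d², so R_B/R_A = (1 − 28.1/100) × (1 + 5.81/100)⁻²
= 0.719 × 0.8932 = 0.6422
(R_B − R_A)/R_A = 0.6422 − 1 = -35.8%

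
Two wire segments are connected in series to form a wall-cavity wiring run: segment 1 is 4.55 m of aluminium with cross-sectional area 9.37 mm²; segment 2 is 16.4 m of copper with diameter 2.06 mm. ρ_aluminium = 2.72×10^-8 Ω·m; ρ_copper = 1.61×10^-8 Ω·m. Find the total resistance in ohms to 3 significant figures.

Segment 1: A = 9.37 mm² = 9.370e-06 m²
R₁ = ρL/A = (2.72×10^-8)(4.55)/(9.370e-06) = 0.01321 Ω
Segment 2: A = π(d/2)² = π(1.0300e-03 m)² = 3.333e-06 m²
R₂ = (1.61×10^-8)(16.4)/(3.333e-06) = 0.07922 Ω
R = R₁ + R₂ = 0.0924 Ω

0.0924 Ω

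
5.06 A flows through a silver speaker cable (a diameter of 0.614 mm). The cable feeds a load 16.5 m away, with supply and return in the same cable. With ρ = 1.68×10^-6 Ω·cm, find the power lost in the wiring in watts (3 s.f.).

ρ = 1.68×10^-6 Ω·cm = 1.68×10^-8 Ω·m
A = π(d/2)² = π(3.0700e-04 m)² = 2.961e-07 m²
Total conductor length (both ways) L = 2 × 16.5 = 33 m
R = ρL/A = (1.68×10^-8)(33)/(2.961e-07) = 1.872 Ω
P = I²R = (5.06)² × 1.872 = 47.9 W

47.9 W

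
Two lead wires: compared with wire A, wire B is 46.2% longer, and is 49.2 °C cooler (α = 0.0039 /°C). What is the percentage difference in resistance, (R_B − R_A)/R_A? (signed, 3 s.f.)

18.1%

R ∝ ρL/d² with ρ ∝ (1+αΔT), so R_B/R_A = (1 + 46.2/100) × (1 − 0.0039×49.2)
= 1.462 × 0.8081 = 1.181
(R_B − R_A)/R_A = 1.181 − 1 = 18.1%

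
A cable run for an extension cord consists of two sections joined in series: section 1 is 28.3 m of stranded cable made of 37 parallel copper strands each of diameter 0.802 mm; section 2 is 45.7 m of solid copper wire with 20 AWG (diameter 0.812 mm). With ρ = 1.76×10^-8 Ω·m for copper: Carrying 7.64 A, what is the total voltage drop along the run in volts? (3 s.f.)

12.1 V

Section 1: A_strand = π(4.0100e-04)² = 5.052e-07 m²; R₁ = ρL/(N·A_s) = (1.76×10^-8)(28.3)/(37×5.052e-07) = 0.02665 Ω
Section 2: A = π(0.812/2 mm)² = π(4.0600e-04 m)² = 5.178e-07 m²
R₂ = (1.76×10^-8)(45.7)/(5.178e-07) = 1.553 Ω
R = R₁ + R₂ = 1.58 Ω
V = IR = 7.64 × 1.58 = 12.1 V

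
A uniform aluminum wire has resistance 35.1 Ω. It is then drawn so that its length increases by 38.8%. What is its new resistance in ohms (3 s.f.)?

k = 1 + 38.8/100 = 1.388; volume constant ⇒ A' = A/k, so R' = k²R.
R' = 1.927 × 35.1 = 67.6 Ω

67.6 Ω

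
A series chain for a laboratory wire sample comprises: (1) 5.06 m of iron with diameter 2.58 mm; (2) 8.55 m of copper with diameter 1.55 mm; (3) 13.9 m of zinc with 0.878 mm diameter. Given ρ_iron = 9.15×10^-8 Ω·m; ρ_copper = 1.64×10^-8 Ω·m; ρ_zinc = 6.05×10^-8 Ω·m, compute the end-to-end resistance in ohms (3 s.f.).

Seg 1: A = π(d/2)² = π(1.2900e-03 m)² = 5.228e-06 m²
R_1 = (9.15×10^-8)(5.06)/(5.228e-06) = 0.08856 Ω
Seg 2: A = π(d/2)² = π(7.7500e-04 m)² = 1.887e-06 m²
R_2 = (1.64×10^-8)(8.55)/(1.887e-06) = 0.07431 Ω
Seg 3: A = π(d/2)² = π(4.3900e-04 m)² = 6.055e-07 m²
R_3 = (6.05×10^-8)(13.9)/(6.055e-07) = 1.389 Ω
R_total = R_1 + R_2 + R_3 = 1.55 Ω

1.55 Ω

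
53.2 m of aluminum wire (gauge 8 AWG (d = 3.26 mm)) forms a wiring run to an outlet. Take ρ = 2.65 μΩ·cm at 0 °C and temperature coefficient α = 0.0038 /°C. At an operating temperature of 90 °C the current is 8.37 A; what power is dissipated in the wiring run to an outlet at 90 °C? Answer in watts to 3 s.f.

15.9 W

ρ = 2.65 μΩ·cm = 2.65×10^-8 Ω·m
A = π(3.26/2 mm)² = π(1.6300e-03 m)² = 8.347e-06 m²
R₍0₎ = ρL/A = (2.65×10^-8)(53.2)/(8.347e-06) = 0.1689 Ω
R₍90₎ = R₍0₎(1 + αΔT) = 0.1689 × (1 + 0.0038×90) = 0.2267 Ω
P = I²R = (8.37)² × 0.2267 = 15.9 W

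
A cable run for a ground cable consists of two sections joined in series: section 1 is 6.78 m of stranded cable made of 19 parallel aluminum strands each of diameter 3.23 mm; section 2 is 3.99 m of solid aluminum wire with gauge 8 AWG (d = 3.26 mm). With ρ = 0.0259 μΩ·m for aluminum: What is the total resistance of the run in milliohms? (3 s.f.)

13.5 mΩ

ρ = 0.0259 μΩ·m = 2.59×10^-8 Ω·m
Section 1: A_strand = π(1.6150e-03)² = 8.194e-06 m²; R₁ = ρL/(N·A_s) = (2.59×10^-8)(6.78)/(19×8.194e-06) = 0.001128 Ω
Section 2: A = π(3.26/2 mm)² = π(1.6300e-03 m)² = 8.347e-06 m²
R₂ = (2.59×10^-8)(3.99)/(8.347e-06) = 0.01238 Ω
R = R₁ + R₂ = 13.5 mΩ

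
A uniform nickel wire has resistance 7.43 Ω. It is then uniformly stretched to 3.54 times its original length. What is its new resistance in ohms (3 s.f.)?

Volume constant ⇒ A' = A/k with k = 3.54. R' = ρ(kL)/(A/k) = k²R.
R' = 12.53 × 7.43 = 93.1 Ω

93.1 Ω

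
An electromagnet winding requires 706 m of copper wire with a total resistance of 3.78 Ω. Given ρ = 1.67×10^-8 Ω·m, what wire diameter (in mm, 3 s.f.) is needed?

A = ρL/R = (1.67×10^-8)(706)/(3.78) = 3.119e-06 m²
d = 2√(A/π) = 1.993e-03 m = 1.99 mm

1.99 mm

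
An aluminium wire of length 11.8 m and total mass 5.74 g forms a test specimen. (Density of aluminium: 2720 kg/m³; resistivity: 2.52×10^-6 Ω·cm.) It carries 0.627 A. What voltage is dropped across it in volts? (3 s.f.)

ρ = 2.52×10^-6 Ω·cm = 2.52×10^-8 Ω·m
A = m/(density·L) = 0.00574/(2720×11.8) = 1.7884e-07 m²
R = ρL/A = (2.52×10^-8)(11.8)/(1.7884e-07) = 1.663 Ω
V = IR = 0.627 × 1.663 = 1.04 V

1.04 V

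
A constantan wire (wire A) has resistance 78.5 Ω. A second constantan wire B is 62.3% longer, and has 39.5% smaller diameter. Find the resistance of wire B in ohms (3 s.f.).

R ∝ L/d², so R_B/R_A = (1 + 62.3/100) × (1 − 39.5/100)⁻²
= 1.623 × 2.732 = 4.434
R_B = 4.434 × 78.5 = 348 Ω

348 Ω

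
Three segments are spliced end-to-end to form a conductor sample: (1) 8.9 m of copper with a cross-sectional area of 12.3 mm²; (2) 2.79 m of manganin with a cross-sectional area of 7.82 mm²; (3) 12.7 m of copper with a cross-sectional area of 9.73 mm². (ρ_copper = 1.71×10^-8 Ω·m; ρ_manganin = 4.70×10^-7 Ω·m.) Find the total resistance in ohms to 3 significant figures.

Seg 1: A = 12.3 mm² = 1.230e-05 m²
R_1 = (1.71×10^-8)(8.9)/(1.230e-05) = 0.01237 Ω
Seg 2: A = 7.82 mm² = 7.820e-06 m²
R_2 = (4.70×10^-7)(2.79)/(7.820e-06) = 0.1677 Ω
Seg 3: A = 9.73 mm² = 9.730e-06 m²
R_3 = (1.71×10^-8)(12.7)/(9.730e-06) = 0.02232 Ω
R_total = R_1 + R_2 + R_3 = 0.202 Ω

0.202 Ω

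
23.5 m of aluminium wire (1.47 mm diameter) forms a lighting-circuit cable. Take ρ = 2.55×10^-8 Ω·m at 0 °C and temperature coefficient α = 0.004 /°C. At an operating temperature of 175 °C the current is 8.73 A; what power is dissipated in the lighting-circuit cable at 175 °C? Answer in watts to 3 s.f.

45.7 W

A = π(d/2)² = π(7.3500e-04 m)² = 1.697e-06 m²
R₍0₎ = ρL/A = (2.55×10^-8)(23.5)/(1.697e-06) = 0.3531 Ω
R₍175₎ = R₍0₎(1 + αΔT) = 0.3531 × (1 + 0.004×175) = 0.6003 Ω
P = I²R = (8.73)² × 0.6003 = 45.7 W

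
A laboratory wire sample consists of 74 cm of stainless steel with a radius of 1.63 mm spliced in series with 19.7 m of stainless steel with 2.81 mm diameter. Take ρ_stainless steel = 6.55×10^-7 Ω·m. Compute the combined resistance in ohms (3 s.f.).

2.14 Ω

Segment 1: A = πr² = π(1.6300e-03 m)² = 8.347e-06 m²
R₁ = ρL/A = (6.55×10^-7)(0.74)/(8.347e-06) = 0.05807 Ω
Segment 2: A = π(d/2)² = π(1.4050e-03 m)² = 6.202e-06 m²
R₂ = (6.55×10^-7)(19.7)/(6.202e-06) = 2.081 Ω
R = R₁ + R₂ = 2.14 Ω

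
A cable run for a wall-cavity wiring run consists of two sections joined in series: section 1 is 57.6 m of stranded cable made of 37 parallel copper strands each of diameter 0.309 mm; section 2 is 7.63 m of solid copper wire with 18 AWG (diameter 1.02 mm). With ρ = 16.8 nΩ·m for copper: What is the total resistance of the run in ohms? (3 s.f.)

ρ = 16.8 nΩ·m = 1.68×10^-8 Ω·m
Section 1: A_strand = π(1.5450e-04)² = 7.499e-08 m²; R₁ = ρL/(N·A_s) = (1.68×10^-8)(57.6)/(37×7.499e-08) = 0.3488 Ω
Section 2: A = π(1.02/2 mm)² = π(5.1000e-04 m)² = 8.171e-07 m²
R₂ = (1.68×10^-8)(7.63)/(8.171e-07) = 0.1569 Ω
R = R₁ + R₂ = 0.506 Ω

0.506 Ω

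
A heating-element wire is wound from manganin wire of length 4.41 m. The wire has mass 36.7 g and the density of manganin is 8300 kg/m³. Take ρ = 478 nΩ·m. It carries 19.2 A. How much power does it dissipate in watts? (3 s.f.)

ρ = 478 nΩ·m = 4.78×10^-7 Ω·m
A = m/(density·L) = 0.0367/(8300×4.41) = 1.0027e-06 m²
R = ρL/A = (4.78×10^-7)(4.41)/(1.0027e-06) = 2.102 Ω
P = I²R = (19.2)² × 2.102 = 775 W

775 W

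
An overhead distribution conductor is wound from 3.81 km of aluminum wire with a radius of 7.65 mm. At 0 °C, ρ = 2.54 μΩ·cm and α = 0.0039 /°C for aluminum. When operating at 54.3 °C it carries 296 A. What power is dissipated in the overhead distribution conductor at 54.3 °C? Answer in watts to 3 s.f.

ρ = 2.54 μΩ·cm = 2.54×10^-8 Ω·m
A = πr² = π(7.6500e-03 m)² = 1.839e-04 m²
R₍0₎ = ρL/A = (2.54×10^-8)(3810)/(1.839e-04) = 0.5264 Ω
R₍54.3₎ = R₍0₎(1 + αΔT) = 0.5264 × (1 + 0.0039×54.3) = 0.6378 Ω
P = I²R = (296)² × 0.6378 = 55900 W

55900 W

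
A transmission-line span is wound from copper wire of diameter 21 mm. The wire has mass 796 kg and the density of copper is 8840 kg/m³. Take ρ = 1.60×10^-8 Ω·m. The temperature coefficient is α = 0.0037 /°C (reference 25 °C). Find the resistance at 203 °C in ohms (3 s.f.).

A = π(d/2)² = π(1.0500e-02 m)² = 3.4636e-04 m²
L = m/(density·A) = 796/(8840×3.4636e-04) = 260 m
R = ρL/A = (1.60×10^-8)(260)/(3.4636e-04) = 0.01201 Ω
R(203 °C) = 0.01201 × (1 + 0.0037×178) = 0.0199 Ω

0.0199 Ω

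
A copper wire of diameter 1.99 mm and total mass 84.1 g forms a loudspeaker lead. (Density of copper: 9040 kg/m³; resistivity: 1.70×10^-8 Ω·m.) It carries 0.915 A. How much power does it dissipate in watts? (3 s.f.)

A = π(d/2)² = π(9.9500e-04 m)² = 3.1103e-06 m²
L = m/(density·A) = 0.0841/(9040×3.1103e-06) = 2.991 m
R = ρL/A = (1.70×10^-8)(2.991)/(3.1103e-06) = 0.01635 Ω
P = I²R = (0.915)² × 0.01635 = 0.0137 W

0.0137 W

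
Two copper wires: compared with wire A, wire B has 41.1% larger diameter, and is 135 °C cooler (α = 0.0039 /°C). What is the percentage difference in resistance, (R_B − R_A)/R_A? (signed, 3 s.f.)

R ∝ ρL/d² with ρ ∝ (1+αΔT), so R_B/R_A = (1 + 41.1/100)⁻² × (1 − 0.0039×135)
= 0.5023 × 0.4735 = 0.2378
(R_B − R_A)/R_A = 0.2378 − 1 = -76.2%

-76.2%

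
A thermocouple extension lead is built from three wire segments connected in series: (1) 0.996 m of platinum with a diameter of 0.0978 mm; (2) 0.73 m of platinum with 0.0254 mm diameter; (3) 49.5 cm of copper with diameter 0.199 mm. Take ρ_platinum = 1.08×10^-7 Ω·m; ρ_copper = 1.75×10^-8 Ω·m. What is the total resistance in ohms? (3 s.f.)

Seg 1: A = π(d/2)² = π(4.8900e-05 m)² = 7.512e-09 m²
R_1 = (1.08×10^-7)(0.996)/(7.512e-09) = 14.32 Ω
Seg 2: A = π(d/2)² = π(1.2700e-05 m)² = 5.067e-10 m²
R_2 = (1.08×10^-7)(0.73)/(5.067e-10) = 155.6 Ω
Seg 3: A = π(d/2)² = π(9.9500e-05 m)² = 3.110e-08 m²
R_3 = (1.75×10^-8)(0.495)/(3.110e-08) = 0.2785 Ω
R_total = R_1 + R_2 + R_3 = 170 Ω

170 Ω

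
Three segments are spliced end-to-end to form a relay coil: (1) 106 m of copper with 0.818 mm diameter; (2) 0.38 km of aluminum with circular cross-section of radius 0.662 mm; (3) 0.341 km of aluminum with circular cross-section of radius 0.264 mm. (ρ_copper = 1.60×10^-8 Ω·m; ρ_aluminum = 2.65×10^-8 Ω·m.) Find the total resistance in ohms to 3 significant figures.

51.8 Ω

Seg 1: A = π(d/2)² = π(4.0900e-04 m)² = 5.255e-07 m²
R_1 = (1.60×10^-8)(106)/(5.255e-07) = 3.227 Ω
Seg 2: A = πr² = π(6.6200e-04 m)² = 1.377e-06 m²
R_2 = (2.65×10^-8)(380)/(1.377e-06) = 7.314 Ω
Seg 3: A = πr² = π(2.6400e-04 m)² = 2.190e-07 m²
R_3 = (2.65×10^-8)(341)/(2.190e-07) = 41.27 Ω
R_total = R_1 + R_2 + R_3 = 51.8 Ω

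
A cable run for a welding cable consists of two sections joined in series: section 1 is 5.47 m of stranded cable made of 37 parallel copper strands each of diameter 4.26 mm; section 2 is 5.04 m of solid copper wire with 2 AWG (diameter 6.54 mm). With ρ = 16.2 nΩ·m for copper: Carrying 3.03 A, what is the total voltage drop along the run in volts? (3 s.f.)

ρ = 16.2 nΩ·m = 1.62×10^-8 Ω·m
Section 1: A_strand = π(2.1300e-03)² = 1.425e-05 m²; R₁ = ρL/(N·A_s) = (1.62×10^-8)(5.47)/(37×1.425e-05) = 1.680×10^-4 Ω
Section 2: A = π(6.54/2 mm)² = π(3.2700e-03 m)² = 3.359e-05 m²
R₂ = (1.62×10^-8)(5.04)/(3.359e-05) = 0.002431 Ω
R = R₁ + R₂ = 0.002599 Ω
V = IR = 3.03 × 0.002599 = 0.00787 V

0.00787 V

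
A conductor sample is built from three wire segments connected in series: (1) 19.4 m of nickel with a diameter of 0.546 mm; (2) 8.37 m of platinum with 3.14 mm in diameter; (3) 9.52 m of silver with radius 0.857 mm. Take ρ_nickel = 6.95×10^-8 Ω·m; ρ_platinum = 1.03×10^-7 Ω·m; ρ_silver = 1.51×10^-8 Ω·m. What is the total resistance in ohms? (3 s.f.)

Seg 1: A = π(d/2)² = π(2.7300e-04 m)² = 2.341e-07 m²
R_1 = (6.95×10^-8)(19.4)/(2.341e-07) = 5.759 Ω
Seg 2: A = π(d/2)² = π(1.5700e-03 m)² = 7.744e-06 m²
R_2 = (1.03×10^-7)(8.37)/(7.744e-06) = 0.1113 Ω
Seg 3: A = πr² = π(8.5700e-04 m)² = 2.307e-06 m²
R_3 = (1.51×10^-8)(9.52)/(2.307e-06) = 0.0623 Ω
R_total = R_1 + R_2 + R_3 = 5.93 Ω

5.93 Ω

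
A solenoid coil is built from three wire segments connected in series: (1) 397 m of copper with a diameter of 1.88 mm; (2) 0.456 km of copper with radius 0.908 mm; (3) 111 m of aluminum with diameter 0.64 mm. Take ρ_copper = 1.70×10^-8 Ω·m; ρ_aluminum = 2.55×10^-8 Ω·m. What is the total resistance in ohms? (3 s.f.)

14.2 Ω

Seg 1: A = π(d/2)² = π(9.4000e-04 m)² = 2.776e-06 m²
R_1 = (1.70×10^-8)(397)/(2.776e-06) = 2.431 Ω
Seg 2: A = πr² = π(9.0800e-04 m)² = 2.590e-06 m²
R_2 = (1.70×10^-8)(456)/(2.590e-06) = 2.993 Ω
Seg 3: A = π(d/2)² = π(3.2000e-04 m)² = 3.217e-07 m²
R_3 = (2.55×10^-8)(111)/(3.217e-07) = 8.799 Ω
R_total = R_1 + R_2 + R_3 = 14.2 Ω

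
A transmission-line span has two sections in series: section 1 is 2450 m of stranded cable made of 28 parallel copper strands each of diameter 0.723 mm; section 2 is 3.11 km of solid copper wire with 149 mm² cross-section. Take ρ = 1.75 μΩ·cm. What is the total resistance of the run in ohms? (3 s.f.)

4.10 Ω

ρ = 1.75 μΩ·cm = 1.75×10^-8 Ω·m
Section 1: A_strand = π(3.6150e-04)² = 4.106e-07 m²; R₁ = ρL/(N·A_s) = (1.75×10^-8)(2450)/(28×4.106e-07) = 3.73 Ω
Section 2: A = 149 mm² = 1.490e-04 m²
R₂ = (1.75×10^-8)(3110)/(1.490e-04) = 0.3653 Ω
R = R₁ + R₂ = 4.10 Ω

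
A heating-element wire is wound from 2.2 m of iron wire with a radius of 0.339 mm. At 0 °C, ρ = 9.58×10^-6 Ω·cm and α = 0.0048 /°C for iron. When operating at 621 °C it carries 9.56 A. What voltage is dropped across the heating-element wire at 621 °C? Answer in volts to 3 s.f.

22.2 V

ρ = 9.58×10^-6 Ω·cm = 9.58×10^-8 Ω·m
A = πr² = π(3.3900e-04 m)² = 3.610e-07 m²
R₍0₎ = ρL/A = (9.58×10^-8)(2.2)/(3.610e-07) = 0.5838 Ω
R₍621₎ = R₍0₎(1 + αΔT) = 0.5838 × (1 + 0.0048×621) = 2.324 Ω
V = IR = 9.56 × 2.324 = 22.2 V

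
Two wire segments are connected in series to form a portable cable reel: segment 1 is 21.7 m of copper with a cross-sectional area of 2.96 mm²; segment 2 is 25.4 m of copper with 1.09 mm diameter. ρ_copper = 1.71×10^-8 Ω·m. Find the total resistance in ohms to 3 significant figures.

Segment 1: A = 2.96 mm² = 2.960e-06 m²
R₁ = ρL/A = (1.71×10^-8)(21.7)/(2.960e-06) = 0.1254 Ω
Segment 2: A = π(d/2)² = π(5.4500e-04 m)² = 9.331e-07 m²
R₂ = (1.71×10^-8)(25.4)/(9.331e-07) = 0.4655 Ω
R = R₁ + R₂ = 0.591 Ω

0.591 Ω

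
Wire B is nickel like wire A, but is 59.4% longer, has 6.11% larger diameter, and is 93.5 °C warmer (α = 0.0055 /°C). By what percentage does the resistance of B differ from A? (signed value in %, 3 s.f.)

114%

R ∝ ρL/d² with ρ ∝ (1+αΔT), so R_B/R_A = (1 + 59.4/100) × (1 + 6.11/100)⁻² × (1 + 0.0055×93.5)
= 1.594 × 0.8881 × 1.514 = 2.144
(R_B − R_A)/R_A = 2.144 − 1 = 114%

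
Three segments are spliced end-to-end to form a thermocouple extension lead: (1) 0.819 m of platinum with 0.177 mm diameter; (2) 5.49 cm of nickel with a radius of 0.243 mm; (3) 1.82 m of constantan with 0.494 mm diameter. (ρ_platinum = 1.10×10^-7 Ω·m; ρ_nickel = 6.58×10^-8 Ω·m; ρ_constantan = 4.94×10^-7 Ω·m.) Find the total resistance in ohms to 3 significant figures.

Seg 1: A = π(d/2)² = π(8.8500e-05 m)² = 2.461e-08 m²
R_1 = (1.10×10^-7)(0.819)/(2.461e-08) = 3.661 Ω
Seg 2: A = πr² = π(2.4300e-04 m)² = 1.855e-07 m²
R_2 = (6.58×10^-8)(0.0549)/(1.855e-07) = 0.01947 Ω
Seg 3: A = π(d/2)² = π(2.4700e-04 m)² = 1.917e-07 m²
R_3 = (4.94×10^-7)(1.82)/(1.917e-07) = 4.691 Ω
R_total = R_1 + R_2 + R_3 = 8.37 Ω

8.37 Ω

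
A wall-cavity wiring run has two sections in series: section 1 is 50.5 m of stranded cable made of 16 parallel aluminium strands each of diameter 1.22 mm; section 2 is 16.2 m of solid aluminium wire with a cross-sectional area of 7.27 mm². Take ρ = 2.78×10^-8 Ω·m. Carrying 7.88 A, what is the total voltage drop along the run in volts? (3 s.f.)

Section 1: A_strand = π(6.1000e-04)² = 1.169e-06 m²; R₁ = ρL/(N·A_s) = (2.78×10^-8)(50.5)/(16×1.169e-06) = 0.07506 Ω
Section 2: A = 7.27 mm² = 7.270e-06 m²
R₂ = (2.78×10^-8)(16.2)/(7.270e-06) = 0.06195 Ω
R = R₁ + R₂ = 0.137 Ω
V = IR = 7.88 × 0.137 = 1.08 V

1.08 V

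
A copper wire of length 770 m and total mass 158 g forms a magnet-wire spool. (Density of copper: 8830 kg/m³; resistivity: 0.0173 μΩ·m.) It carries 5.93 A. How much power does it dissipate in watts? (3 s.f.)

ρ = 0.0173 μΩ·m = 1.73×10^-8 Ω·m
A = m/(density·L) = 0.158/(8830×770) = 2.3238e-08 m²
R = ρL/A = (1.73×10^-8)(770)/(2.3238e-08) = 573.2 Ω
P = I²R = (5.93)² × 573.2 = 20200 W

20200 W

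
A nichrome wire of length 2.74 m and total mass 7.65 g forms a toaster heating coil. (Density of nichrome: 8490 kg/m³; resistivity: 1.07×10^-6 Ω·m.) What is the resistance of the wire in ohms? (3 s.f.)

8.92 Ω

A = m/(density·L) = 0.00765/(8490×2.74) = 3.2885e-07 m²
R = ρL/A = (1.07×10^-6)(2.74)/(3.2885e-07) = 8.92 Ω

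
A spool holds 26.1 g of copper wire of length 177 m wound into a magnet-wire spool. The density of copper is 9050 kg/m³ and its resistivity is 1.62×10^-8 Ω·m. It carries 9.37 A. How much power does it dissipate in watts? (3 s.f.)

15500 W

A = m/(density·L) = 0.0261/(9050×177) = 1.6294e-08 m²
R = ρL/A = (1.62×10^-8)(177)/(1.6294e-08) = 176 Ω
P = I²R = (9.37)² × 176 = 15500 W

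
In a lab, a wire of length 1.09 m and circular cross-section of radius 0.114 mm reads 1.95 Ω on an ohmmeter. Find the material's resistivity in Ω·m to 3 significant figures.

A = πr² = π(1.1400e-04 m)² = 4.083e-08 m²
ρ = RA/L = (1.95)(4.083e-08)/(1.09) = 7.30×10^-8 Ω·m

7.30×10^-8 Ω·m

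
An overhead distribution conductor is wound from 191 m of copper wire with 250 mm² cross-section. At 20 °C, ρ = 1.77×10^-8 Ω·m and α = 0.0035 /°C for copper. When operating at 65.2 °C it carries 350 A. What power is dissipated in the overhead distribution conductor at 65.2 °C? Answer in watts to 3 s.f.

A = 250 mm² = 2.500e-04 m²
R₍20₎ = ρL/A = (1.77×10^-8)(191)/(2.500e-04) = 0.01352 Ω
R₍65.2₎ = R₍20₎(1 + αΔT) = 0.01352 × (1 + 0.0035×45.2) = 0.01566 Ω
P = I²R = (350)² × 0.01566 = 1920 W

1920 W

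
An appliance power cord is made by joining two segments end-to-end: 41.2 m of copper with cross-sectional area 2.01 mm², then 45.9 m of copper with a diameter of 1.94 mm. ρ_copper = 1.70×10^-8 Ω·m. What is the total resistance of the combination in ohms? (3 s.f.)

0.612 Ω

Segment 1: A = 2.01 mm² = 2.010e-06 m²
R₁ = ρL/A = (1.70×10^-8)(41.2)/(2.010e-06) = 0.3485 Ω
Segment 2: A = π(d/2)² = π(9.7000e-04 m)² = 2.956e-06 m²
R₂ = (1.70×10^-8)(45.9)/(2.956e-06) = 0.264 Ω
R = R₁ + R₂ = 0.612 Ω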